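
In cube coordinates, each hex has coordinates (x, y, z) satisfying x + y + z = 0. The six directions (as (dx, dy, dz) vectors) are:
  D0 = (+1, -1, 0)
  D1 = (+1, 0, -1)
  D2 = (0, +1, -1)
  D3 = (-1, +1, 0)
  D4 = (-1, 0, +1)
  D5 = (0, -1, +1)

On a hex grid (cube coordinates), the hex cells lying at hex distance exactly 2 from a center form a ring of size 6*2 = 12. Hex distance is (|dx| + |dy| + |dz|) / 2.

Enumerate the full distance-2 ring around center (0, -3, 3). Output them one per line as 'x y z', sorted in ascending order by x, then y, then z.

Walk ring at distance 2 from (0, -3, 3):
Start at center + D4*2 = (-2, -3, 5)
  hex 0: (-2, -3, 5)
  hex 1: (-1, -4, 5)
  hex 2: (0, -5, 5)
  hex 3: (1, -5, 4)
  hex 4: (2, -5, 3)
  hex 5: (2, -4, 2)
  hex 6: (2, -3, 1)
  hex 7: (1, -2, 1)
  hex 8: (0, -1, 1)
  hex 9: (-1, -1, 2)
  hex 10: (-2, -1, 3)
  hex 11: (-2, -2, 4)
Sorted: 12 hexes.

Answer: -2 -3 5
-2 -2 4
-2 -1 3
-1 -4 5
-1 -1 2
0 -5 5
0 -1 1
1 -5 4
1 -2 1
2 -5 3
2 -4 2
2 -3 1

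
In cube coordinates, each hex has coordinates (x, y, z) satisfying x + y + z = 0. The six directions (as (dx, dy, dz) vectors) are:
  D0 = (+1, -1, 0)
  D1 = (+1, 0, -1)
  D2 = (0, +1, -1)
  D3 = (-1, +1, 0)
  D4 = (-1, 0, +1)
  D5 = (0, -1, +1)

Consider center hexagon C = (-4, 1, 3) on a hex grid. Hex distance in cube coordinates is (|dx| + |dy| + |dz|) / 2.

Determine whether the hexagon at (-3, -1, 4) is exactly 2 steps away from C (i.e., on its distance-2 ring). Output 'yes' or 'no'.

|px - cx| = |-3 - (-4)| = 1
|py - cy| = |-1 - 1| = 2
|pz - cz| = |4 - 3| = 1
distance = (1+2+1)/2 = 4/2 = 2
radius = 2; distance == radius -> yes

Answer: yes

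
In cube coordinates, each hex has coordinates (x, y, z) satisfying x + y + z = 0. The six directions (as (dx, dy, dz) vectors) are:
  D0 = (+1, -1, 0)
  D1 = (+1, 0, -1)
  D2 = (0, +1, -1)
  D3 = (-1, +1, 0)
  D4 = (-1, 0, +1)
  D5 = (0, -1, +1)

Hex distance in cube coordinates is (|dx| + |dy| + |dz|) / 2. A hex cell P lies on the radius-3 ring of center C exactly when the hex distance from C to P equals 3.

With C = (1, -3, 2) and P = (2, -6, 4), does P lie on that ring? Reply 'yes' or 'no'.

|px - cx| = |2 - 1| = 1
|py - cy| = |-6 - (-3)| = 3
|pz - cz| = |4 - 2| = 2
distance = (1+3+2)/2 = 6/2 = 3
radius = 3; distance == radius -> yes

Answer: yes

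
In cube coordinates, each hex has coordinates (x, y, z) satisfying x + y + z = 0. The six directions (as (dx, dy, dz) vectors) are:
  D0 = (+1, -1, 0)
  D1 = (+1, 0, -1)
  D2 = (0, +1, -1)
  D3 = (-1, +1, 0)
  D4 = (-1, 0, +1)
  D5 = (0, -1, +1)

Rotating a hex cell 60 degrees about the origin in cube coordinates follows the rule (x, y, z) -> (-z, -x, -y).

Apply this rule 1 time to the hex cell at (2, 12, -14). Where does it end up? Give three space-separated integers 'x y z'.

Answer: 14 -2 -12

Derivation:
Start: (2, 12, -14)
Step 1: (2, 12, -14) -> (-(-14), -(2), -(12)) = (14, -2, -12)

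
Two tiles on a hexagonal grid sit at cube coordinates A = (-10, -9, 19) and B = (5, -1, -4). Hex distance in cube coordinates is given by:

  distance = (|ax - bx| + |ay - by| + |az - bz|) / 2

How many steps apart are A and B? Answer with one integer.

|ax - bx| = |-10 - 5| = 15
|ay - by| = |-9 - (-1)| = 8
|az - bz| = |19 - (-4)| = 23
distance = (15 + 8 + 23) / 2 = 46 / 2 = 23

Answer: 23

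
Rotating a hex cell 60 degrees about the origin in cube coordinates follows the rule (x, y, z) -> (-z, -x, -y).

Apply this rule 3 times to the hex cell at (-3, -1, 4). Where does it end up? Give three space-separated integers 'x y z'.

Start: (-3, -1, 4)
Step 1: (-3, -1, 4) -> (-(4), -(-3), -(-1)) = (-4, 3, 1)
Step 2: (-4, 3, 1) -> (-(1), -(-4), -(3)) = (-1, 4, -3)
Step 3: (-1, 4, -3) -> (-(-3), -(-1), -(4)) = (3, 1, -4)

Answer: 3 1 -4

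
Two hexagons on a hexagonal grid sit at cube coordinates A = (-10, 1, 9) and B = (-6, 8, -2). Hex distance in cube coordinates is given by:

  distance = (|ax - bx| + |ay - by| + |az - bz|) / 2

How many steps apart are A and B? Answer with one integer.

Answer: 11

Derivation:
|ax - bx| = |-10 - (-6)| = 4
|ay - by| = |1 - 8| = 7
|az - bz| = |9 - (-2)| = 11
distance = (4 + 7 + 11) / 2 = 22 / 2 = 11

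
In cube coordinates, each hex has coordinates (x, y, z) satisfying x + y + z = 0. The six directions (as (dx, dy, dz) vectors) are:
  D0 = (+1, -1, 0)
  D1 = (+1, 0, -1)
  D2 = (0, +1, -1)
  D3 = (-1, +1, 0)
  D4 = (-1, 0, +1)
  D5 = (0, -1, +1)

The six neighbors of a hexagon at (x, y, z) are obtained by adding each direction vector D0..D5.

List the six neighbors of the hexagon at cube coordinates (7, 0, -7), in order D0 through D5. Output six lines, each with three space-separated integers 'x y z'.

Answer: 8 -1 -7
8 0 -8
7 1 -8
6 1 -7
6 0 -6
7 -1 -6

Derivation:
Center: (7, 0, -7). Add each direction:
  D0: (7, 0, -7) + (1, -1, 0) = (8, -1, -7)
  D1: (7, 0, -7) + (1, 0, -1) = (8, 0, -8)
  D2: (7, 0, -7) + (0, 1, -1) = (7, 1, -8)
  D3: (7, 0, -7) + (-1, 1, 0) = (6, 1, -7)
  D4: (7, 0, -7) + (-1, 0, 1) = (6, 0, -6)
  D5: (7, 0, -7) + (0, -1, 1) = (7, -1, -6)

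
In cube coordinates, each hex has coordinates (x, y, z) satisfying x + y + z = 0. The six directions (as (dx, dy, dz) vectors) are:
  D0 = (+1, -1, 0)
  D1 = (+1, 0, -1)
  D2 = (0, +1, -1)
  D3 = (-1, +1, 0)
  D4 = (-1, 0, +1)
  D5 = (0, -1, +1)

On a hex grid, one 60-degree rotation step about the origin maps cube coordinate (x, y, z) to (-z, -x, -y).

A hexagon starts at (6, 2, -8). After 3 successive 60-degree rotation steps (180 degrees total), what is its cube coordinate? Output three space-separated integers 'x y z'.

Start: (6, 2, -8)
Step 1: (6, 2, -8) -> (-(-8), -(6), -(2)) = (8, -6, -2)
Step 2: (8, -6, -2) -> (-(-2), -(8), -(-6)) = (2, -8, 6)
Step 3: (2, -8, 6) -> (-(6), -(2), -(-8)) = (-6, -2, 8)

Answer: -6 -2 8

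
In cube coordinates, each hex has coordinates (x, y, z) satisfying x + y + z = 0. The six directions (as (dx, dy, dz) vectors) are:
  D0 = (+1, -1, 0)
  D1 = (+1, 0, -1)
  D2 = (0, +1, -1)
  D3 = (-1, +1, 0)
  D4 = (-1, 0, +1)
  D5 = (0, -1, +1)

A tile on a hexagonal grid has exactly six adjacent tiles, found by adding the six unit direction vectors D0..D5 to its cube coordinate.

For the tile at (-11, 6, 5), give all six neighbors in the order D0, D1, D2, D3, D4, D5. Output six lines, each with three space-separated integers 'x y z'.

Center: (-11, 6, 5). Add each direction:
  D0: (-11, 6, 5) + (1, -1, 0) = (-10, 5, 5)
  D1: (-11, 6, 5) + (1, 0, -1) = (-10, 6, 4)
  D2: (-11, 6, 5) + (0, 1, -1) = (-11, 7, 4)
  D3: (-11, 6, 5) + (-1, 1, 0) = (-12, 7, 5)
  D4: (-11, 6, 5) + (-1, 0, 1) = (-12, 6, 6)
  D5: (-11, 6, 5) + (0, -1, 1) = (-11, 5, 6)

Answer: -10 5 5
-10 6 4
-11 7 4
-12 7 5
-12 6 6
-11 5 6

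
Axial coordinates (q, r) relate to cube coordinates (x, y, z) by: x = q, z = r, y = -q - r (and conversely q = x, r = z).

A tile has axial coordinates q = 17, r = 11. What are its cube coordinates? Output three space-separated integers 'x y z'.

Answer: 17 -28 11

Derivation:
x = q = 17
z = r = 11
y = -x - z = -(17) - (11) = -28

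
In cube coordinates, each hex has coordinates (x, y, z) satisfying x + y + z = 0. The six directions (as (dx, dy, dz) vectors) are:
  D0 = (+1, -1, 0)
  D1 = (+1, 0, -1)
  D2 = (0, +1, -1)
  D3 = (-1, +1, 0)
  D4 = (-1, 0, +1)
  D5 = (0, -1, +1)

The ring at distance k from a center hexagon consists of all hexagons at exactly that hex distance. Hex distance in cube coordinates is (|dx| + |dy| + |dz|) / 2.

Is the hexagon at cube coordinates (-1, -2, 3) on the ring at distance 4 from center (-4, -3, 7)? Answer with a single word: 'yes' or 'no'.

Answer: yes

Derivation:
|px - cx| = |-1 - (-4)| = 3
|py - cy| = |-2 - (-3)| = 1
|pz - cz| = |3 - 7| = 4
distance = (3+1+4)/2 = 8/2 = 4
radius = 4; distance == radius -> yes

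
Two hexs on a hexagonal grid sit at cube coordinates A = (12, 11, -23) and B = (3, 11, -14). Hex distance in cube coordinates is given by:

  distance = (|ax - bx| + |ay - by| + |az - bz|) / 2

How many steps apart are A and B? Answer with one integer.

|ax - bx| = |12 - 3| = 9
|ay - by| = |11 - 11| = 0
|az - bz| = |-23 - (-14)| = 9
distance = (9 + 0 + 9) / 2 = 18 / 2 = 9

Answer: 9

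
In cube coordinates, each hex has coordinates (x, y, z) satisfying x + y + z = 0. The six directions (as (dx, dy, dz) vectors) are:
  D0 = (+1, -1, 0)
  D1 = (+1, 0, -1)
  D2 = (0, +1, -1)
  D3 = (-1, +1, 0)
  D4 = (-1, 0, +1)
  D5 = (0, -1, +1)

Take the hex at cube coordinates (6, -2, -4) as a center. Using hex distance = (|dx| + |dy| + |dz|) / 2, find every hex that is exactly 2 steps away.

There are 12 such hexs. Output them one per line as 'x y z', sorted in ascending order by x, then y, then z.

Answer: 4 -2 -2
4 -1 -3
4 0 -4
5 -3 -2
5 0 -5
6 -4 -2
6 0 -6
7 -4 -3
7 -1 -6
8 -4 -4
8 -3 -5
8 -2 -6

Derivation:
Walk ring at distance 2 from (6, -2, -4):
Start at center + D4*2 = (4, -2, -2)
  hex 0: (4, -2, -2)
  hex 1: (5, -3, -2)
  hex 2: (6, -4, -2)
  hex 3: (7, -4, -3)
  hex 4: (8, -4, -4)
  hex 5: (8, -3, -5)
  hex 6: (8, -2, -6)
  hex 7: (7, -1, -6)
  hex 8: (6, 0, -6)
  hex 9: (5, 0, -5)
  hex 10: (4, 0, -4)
  hex 11: (4, -1, -3)
Sorted: 12 hexes.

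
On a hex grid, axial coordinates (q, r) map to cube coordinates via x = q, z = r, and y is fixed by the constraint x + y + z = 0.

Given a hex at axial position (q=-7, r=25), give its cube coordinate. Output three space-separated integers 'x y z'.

x = q = -7
z = r = 25
y = -x - z = -(-7) - (25) = -18

Answer: -7 -18 25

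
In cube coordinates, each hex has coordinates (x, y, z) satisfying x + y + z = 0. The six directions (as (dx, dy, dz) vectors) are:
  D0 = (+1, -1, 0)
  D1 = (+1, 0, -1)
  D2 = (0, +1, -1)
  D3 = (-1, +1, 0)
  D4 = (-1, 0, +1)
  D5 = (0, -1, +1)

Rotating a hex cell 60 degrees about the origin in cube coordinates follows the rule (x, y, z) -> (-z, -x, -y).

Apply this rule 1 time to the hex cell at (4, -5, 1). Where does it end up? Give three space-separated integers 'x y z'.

Start: (4, -5, 1)
Step 1: (4, -5, 1) -> (-(1), -(4), -(-5)) = (-1, -4, 5)

Answer: -1 -4 5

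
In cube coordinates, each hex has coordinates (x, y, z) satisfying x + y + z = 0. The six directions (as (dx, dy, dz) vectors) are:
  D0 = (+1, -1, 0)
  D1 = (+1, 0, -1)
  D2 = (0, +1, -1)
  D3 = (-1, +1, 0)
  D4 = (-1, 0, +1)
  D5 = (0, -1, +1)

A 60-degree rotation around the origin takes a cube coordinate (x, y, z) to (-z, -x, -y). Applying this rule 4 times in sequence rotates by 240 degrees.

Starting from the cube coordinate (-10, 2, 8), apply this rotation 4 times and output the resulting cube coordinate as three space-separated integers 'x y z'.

Answer: 8 -10 2

Derivation:
Start: (-10, 2, 8)
Step 1: (-10, 2, 8) -> (-(8), -(-10), -(2)) = (-8, 10, -2)
Step 2: (-8, 10, -2) -> (-(-2), -(-8), -(10)) = (2, 8, -10)
Step 3: (2, 8, -10) -> (-(-10), -(2), -(8)) = (10, -2, -8)
Step 4: (10, -2, -8) -> (-(-8), -(10), -(-2)) = (8, -10, 2)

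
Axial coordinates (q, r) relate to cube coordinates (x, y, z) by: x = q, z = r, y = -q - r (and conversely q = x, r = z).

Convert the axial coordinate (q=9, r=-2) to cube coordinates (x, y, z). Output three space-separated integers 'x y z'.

Answer: 9 -7 -2

Derivation:
x = q = 9
z = r = -2
y = -x - z = -(9) - (-2) = -7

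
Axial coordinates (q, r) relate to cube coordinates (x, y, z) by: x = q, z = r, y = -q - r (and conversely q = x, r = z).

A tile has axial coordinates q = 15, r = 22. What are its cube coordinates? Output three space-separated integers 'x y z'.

x = q = 15
z = r = 22
y = -x - z = -(15) - (22) = -37

Answer: 15 -37 22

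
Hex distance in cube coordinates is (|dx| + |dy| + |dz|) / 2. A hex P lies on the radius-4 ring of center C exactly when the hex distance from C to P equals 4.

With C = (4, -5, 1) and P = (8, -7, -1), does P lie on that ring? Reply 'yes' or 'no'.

Answer: yes

Derivation:
|px - cx| = |8 - 4| = 4
|py - cy| = |-7 - (-5)| = 2
|pz - cz| = |-1 - 1| = 2
distance = (4+2+2)/2 = 8/2 = 4
radius = 4; distance == radius -> yes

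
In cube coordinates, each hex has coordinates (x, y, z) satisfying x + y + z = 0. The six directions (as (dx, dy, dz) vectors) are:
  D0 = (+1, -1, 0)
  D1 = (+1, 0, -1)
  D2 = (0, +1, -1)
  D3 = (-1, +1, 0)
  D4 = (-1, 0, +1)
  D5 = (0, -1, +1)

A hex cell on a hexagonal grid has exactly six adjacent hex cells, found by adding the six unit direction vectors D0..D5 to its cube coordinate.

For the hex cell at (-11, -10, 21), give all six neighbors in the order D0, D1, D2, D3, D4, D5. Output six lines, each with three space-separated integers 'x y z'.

Answer: -10 -11 21
-10 -10 20
-11 -9 20
-12 -9 21
-12 -10 22
-11 -11 22

Derivation:
Center: (-11, -10, 21). Add each direction:
  D0: (-11, -10, 21) + (1, -1, 0) = (-10, -11, 21)
  D1: (-11, -10, 21) + (1, 0, -1) = (-10, -10, 20)
  D2: (-11, -10, 21) + (0, 1, -1) = (-11, -9, 20)
  D3: (-11, -10, 21) + (-1, 1, 0) = (-12, -9, 21)
  D4: (-11, -10, 21) + (-1, 0, 1) = (-12, -10, 22)
  D5: (-11, -10, 21) + (0, -1, 1) = (-11, -11, 22)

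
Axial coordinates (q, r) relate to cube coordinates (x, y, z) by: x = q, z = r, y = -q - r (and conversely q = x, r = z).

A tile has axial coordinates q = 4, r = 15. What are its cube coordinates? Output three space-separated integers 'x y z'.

x = q = 4
z = r = 15
y = -x - z = -(4) - (15) = -19

Answer: 4 -19 15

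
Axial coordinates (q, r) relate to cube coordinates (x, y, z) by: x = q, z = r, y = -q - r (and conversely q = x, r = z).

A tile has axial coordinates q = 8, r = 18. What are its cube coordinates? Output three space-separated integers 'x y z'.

Answer: 8 -26 18

Derivation:
x = q = 8
z = r = 18
y = -x - z = -(8) - (18) = -26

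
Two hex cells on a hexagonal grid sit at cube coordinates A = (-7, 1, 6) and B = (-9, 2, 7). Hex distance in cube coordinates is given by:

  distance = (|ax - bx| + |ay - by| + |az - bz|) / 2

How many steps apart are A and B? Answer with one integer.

|ax - bx| = |-7 - (-9)| = 2
|ay - by| = |1 - 2| = 1
|az - bz| = |6 - 7| = 1
distance = (2 + 1 + 1) / 2 = 4 / 2 = 2

Answer: 2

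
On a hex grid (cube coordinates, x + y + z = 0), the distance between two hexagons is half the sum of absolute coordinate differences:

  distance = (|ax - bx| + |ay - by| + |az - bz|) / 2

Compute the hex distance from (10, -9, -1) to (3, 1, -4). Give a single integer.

Answer: 10

Derivation:
|ax - bx| = |10 - 3| = 7
|ay - by| = |-9 - 1| = 10
|az - bz| = |-1 - (-4)| = 3
distance = (7 + 10 + 3) / 2 = 20 / 2 = 10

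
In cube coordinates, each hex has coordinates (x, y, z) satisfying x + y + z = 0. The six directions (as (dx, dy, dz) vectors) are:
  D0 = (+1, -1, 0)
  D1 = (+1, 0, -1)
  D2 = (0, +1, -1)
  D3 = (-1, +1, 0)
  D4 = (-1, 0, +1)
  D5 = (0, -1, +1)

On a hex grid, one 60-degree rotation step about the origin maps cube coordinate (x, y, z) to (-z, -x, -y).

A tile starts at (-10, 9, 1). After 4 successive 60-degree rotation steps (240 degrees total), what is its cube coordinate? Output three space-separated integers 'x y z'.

Answer: 1 -10 9

Derivation:
Start: (-10, 9, 1)
Step 1: (-10, 9, 1) -> (-(1), -(-10), -(9)) = (-1, 10, -9)
Step 2: (-1, 10, -9) -> (-(-9), -(-1), -(10)) = (9, 1, -10)
Step 3: (9, 1, -10) -> (-(-10), -(9), -(1)) = (10, -9, -1)
Step 4: (10, -9, -1) -> (-(-1), -(10), -(-9)) = (1, -10, 9)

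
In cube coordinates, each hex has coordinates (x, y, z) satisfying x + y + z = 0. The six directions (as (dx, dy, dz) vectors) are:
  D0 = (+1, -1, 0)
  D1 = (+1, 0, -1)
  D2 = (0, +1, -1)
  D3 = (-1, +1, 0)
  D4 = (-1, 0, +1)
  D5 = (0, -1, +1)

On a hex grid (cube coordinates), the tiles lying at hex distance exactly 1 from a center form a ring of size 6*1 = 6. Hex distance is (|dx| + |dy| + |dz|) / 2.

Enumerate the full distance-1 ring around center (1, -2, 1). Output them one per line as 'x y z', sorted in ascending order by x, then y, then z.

Walk ring at distance 1 from (1, -2, 1):
Start at center + D4*1 = (0, -2, 2)
  hex 0: (0, -2, 2)
  hex 1: (1, -3, 2)
  hex 2: (2, -3, 1)
  hex 3: (2, -2, 0)
  hex 4: (1, -1, 0)
  hex 5: (0, -1, 1)
Sorted: 6 hexes.

Answer: 0 -2 2
0 -1 1
1 -3 2
1 -1 0
2 -3 1
2 -2 0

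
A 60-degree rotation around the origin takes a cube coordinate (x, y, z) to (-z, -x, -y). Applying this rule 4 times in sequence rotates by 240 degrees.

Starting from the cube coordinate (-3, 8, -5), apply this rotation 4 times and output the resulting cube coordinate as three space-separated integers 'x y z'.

Answer: -5 -3 8

Derivation:
Start: (-3, 8, -5)
Step 1: (-3, 8, -5) -> (-(-5), -(-3), -(8)) = (5, 3, -8)
Step 2: (5, 3, -8) -> (-(-8), -(5), -(3)) = (8, -5, -3)
Step 3: (8, -5, -3) -> (-(-3), -(8), -(-5)) = (3, -8, 5)
Step 4: (3, -8, 5) -> (-(5), -(3), -(-8)) = (-5, -3, 8)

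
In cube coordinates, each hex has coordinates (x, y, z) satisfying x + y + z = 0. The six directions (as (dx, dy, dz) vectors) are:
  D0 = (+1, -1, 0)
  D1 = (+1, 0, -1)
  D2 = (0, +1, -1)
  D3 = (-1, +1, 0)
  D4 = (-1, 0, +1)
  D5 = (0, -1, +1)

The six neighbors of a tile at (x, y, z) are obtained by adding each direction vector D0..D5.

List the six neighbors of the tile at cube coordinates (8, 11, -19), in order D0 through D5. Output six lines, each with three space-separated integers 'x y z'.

Center: (8, 11, -19). Add each direction:
  D0: (8, 11, -19) + (1, -1, 0) = (9, 10, -19)
  D1: (8, 11, -19) + (1, 0, -1) = (9, 11, -20)
  D2: (8, 11, -19) + (0, 1, -1) = (8, 12, -20)
  D3: (8, 11, -19) + (-1, 1, 0) = (7, 12, -19)
  D4: (8, 11, -19) + (-1, 0, 1) = (7, 11, -18)
  D5: (8, 11, -19) + (0, -1, 1) = (8, 10, -18)

Answer: 9 10 -19
9 11 -20
8 12 -20
7 12 -19
7 11 -18
8 10 -18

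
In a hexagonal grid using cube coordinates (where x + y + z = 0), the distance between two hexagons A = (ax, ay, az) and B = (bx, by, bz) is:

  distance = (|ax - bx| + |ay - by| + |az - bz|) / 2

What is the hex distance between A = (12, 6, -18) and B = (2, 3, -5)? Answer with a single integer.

|ax - bx| = |12 - 2| = 10
|ay - by| = |6 - 3| = 3
|az - bz| = |-18 - (-5)| = 13
distance = (10 + 3 + 13) / 2 = 26 / 2 = 13

Answer: 13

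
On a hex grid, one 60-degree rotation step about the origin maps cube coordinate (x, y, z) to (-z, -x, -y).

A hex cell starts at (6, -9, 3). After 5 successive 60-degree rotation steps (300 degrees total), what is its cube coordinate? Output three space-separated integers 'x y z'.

Answer: 9 -3 -6

Derivation:
Start: (6, -9, 3)
Step 1: (6, -9, 3) -> (-(3), -(6), -(-9)) = (-3, -6, 9)
Step 2: (-3, -6, 9) -> (-(9), -(-3), -(-6)) = (-9, 3, 6)
Step 3: (-9, 3, 6) -> (-(6), -(-9), -(3)) = (-6, 9, -3)
Step 4: (-6, 9, -3) -> (-(-3), -(-6), -(9)) = (3, 6, -9)
Step 5: (3, 6, -9) -> (-(-9), -(3), -(6)) = (9, -3, -6)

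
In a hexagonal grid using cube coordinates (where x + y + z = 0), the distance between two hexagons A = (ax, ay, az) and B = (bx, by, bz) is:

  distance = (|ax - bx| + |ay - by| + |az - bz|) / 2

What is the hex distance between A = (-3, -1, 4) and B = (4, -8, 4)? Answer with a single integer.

|ax - bx| = |-3 - 4| = 7
|ay - by| = |-1 - (-8)| = 7
|az - bz| = |4 - 4| = 0
distance = (7 + 7 + 0) / 2 = 14 / 2 = 7

Answer: 7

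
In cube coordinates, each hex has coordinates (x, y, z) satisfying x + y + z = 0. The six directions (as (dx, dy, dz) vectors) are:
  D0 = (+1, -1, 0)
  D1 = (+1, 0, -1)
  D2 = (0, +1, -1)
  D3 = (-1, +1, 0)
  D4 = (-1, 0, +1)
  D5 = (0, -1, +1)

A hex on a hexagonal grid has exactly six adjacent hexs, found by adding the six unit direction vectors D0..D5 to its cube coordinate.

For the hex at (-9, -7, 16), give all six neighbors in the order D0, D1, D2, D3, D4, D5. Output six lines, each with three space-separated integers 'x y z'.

Answer: -8 -8 16
-8 -7 15
-9 -6 15
-10 -6 16
-10 -7 17
-9 -8 17

Derivation:
Center: (-9, -7, 16). Add each direction:
  D0: (-9, -7, 16) + (1, -1, 0) = (-8, -8, 16)
  D1: (-9, -7, 16) + (1, 0, -1) = (-8, -7, 15)
  D2: (-9, -7, 16) + (0, 1, -1) = (-9, -6, 15)
  D3: (-9, -7, 16) + (-1, 1, 0) = (-10, -6, 16)
  D4: (-9, -7, 16) + (-1, 0, 1) = (-10, -7, 17)
  D5: (-9, -7, 16) + (0, -1, 1) = (-9, -8, 17)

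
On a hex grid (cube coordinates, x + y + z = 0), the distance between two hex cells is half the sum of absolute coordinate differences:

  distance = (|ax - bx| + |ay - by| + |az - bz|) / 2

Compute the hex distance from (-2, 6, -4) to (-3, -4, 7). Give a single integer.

|ax - bx| = |-2 - (-3)| = 1
|ay - by| = |6 - (-4)| = 10
|az - bz| = |-4 - 7| = 11
distance = (1 + 10 + 11) / 2 = 22 / 2 = 11

Answer: 11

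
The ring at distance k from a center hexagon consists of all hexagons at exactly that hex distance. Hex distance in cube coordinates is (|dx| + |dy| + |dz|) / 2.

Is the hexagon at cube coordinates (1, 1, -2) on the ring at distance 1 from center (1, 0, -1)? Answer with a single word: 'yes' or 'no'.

|px - cx| = |1 - 1| = 0
|py - cy| = |1 - 0| = 1
|pz - cz| = |-2 - (-1)| = 1
distance = (0+1+1)/2 = 2/2 = 1
radius = 1; distance == radius -> yes

Answer: yes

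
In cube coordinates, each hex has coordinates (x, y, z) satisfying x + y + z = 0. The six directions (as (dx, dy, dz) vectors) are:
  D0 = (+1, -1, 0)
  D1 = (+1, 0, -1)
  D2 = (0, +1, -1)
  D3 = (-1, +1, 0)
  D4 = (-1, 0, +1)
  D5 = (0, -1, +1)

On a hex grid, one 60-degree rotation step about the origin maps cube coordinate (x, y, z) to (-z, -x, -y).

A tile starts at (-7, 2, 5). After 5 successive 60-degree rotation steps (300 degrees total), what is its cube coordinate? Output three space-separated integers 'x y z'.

Start: (-7, 2, 5)
Step 1: (-7, 2, 5) -> (-(5), -(-7), -(2)) = (-5, 7, -2)
Step 2: (-5, 7, -2) -> (-(-2), -(-5), -(7)) = (2, 5, -7)
Step 3: (2, 5, -7) -> (-(-7), -(2), -(5)) = (7, -2, -5)
Step 4: (7, -2, -5) -> (-(-5), -(7), -(-2)) = (5, -7, 2)
Step 5: (5, -7, 2) -> (-(2), -(5), -(-7)) = (-2, -5, 7)

Answer: -2 -5 7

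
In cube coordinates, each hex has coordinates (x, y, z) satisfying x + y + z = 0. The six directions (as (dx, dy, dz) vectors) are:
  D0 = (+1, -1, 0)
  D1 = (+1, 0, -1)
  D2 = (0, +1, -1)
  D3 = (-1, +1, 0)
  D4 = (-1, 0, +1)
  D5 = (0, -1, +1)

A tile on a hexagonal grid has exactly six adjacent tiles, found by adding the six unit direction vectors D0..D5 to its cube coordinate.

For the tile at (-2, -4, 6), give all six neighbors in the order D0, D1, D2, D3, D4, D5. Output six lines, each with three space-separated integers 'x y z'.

Answer: -1 -5 6
-1 -4 5
-2 -3 5
-3 -3 6
-3 -4 7
-2 -5 7

Derivation:
Center: (-2, -4, 6). Add each direction:
  D0: (-2, -4, 6) + (1, -1, 0) = (-1, -5, 6)
  D1: (-2, -4, 6) + (1, 0, -1) = (-1, -4, 5)
  D2: (-2, -4, 6) + (0, 1, -1) = (-2, -3, 5)
  D3: (-2, -4, 6) + (-1, 1, 0) = (-3, -3, 6)
  D4: (-2, -4, 6) + (-1, 0, 1) = (-3, -4, 7)
  D5: (-2, -4, 6) + (0, -1, 1) = (-2, -5, 7)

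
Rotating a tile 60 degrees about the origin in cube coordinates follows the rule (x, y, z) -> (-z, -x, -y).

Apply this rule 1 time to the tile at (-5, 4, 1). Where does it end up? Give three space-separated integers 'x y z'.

Start: (-5, 4, 1)
Step 1: (-5, 4, 1) -> (-(1), -(-5), -(4)) = (-1, 5, -4)

Answer: -1 5 -4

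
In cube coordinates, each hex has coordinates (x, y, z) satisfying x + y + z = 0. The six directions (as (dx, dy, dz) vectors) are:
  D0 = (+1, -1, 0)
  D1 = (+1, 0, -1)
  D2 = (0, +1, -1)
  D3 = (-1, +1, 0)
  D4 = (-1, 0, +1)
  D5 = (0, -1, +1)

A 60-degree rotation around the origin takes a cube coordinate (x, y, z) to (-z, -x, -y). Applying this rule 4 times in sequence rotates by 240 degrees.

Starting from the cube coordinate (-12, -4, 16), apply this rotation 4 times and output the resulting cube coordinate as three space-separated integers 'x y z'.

Start: (-12, -4, 16)
Step 1: (-12, -4, 16) -> (-(16), -(-12), -(-4)) = (-16, 12, 4)
Step 2: (-16, 12, 4) -> (-(4), -(-16), -(12)) = (-4, 16, -12)
Step 3: (-4, 16, -12) -> (-(-12), -(-4), -(16)) = (12, 4, -16)
Step 4: (12, 4, -16) -> (-(-16), -(12), -(4)) = (16, -12, -4)

Answer: 16 -12 -4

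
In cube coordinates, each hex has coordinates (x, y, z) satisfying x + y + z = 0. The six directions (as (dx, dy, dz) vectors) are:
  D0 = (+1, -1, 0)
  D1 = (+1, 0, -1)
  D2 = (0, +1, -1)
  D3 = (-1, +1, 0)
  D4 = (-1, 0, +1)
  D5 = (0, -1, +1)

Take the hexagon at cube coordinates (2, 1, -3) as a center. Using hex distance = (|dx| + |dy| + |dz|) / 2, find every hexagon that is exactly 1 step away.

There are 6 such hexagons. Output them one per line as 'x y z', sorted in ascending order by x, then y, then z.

Answer: 1 1 -2
1 2 -3
2 0 -2
2 2 -4
3 0 -3
3 1 -4

Derivation:
Walk ring at distance 1 from (2, 1, -3):
Start at center + D4*1 = (1, 1, -2)
  hex 0: (1, 1, -2)
  hex 1: (2, 0, -2)
  hex 2: (3, 0, -3)
  hex 3: (3, 1, -4)
  hex 4: (2, 2, -4)
  hex 5: (1, 2, -3)
Sorted: 6 hexes.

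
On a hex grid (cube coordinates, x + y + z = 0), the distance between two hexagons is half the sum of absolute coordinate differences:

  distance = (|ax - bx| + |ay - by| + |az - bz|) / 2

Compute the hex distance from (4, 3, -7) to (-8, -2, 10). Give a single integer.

|ax - bx| = |4 - (-8)| = 12
|ay - by| = |3 - (-2)| = 5
|az - bz| = |-7 - 10| = 17
distance = (12 + 5 + 17) / 2 = 34 / 2 = 17

Answer: 17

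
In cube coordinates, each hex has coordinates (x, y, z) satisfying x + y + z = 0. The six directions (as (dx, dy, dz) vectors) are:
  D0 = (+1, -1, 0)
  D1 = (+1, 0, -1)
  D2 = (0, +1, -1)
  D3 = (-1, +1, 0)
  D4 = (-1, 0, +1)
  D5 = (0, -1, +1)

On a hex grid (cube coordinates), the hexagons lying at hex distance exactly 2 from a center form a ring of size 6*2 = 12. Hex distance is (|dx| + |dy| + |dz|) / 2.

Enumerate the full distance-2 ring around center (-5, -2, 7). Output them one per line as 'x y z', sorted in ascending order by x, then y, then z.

Answer: -7 -2 9
-7 -1 8
-7 0 7
-6 -3 9
-6 0 6
-5 -4 9
-5 0 5
-4 -4 8
-4 -1 5
-3 -4 7
-3 -3 6
-3 -2 5

Derivation:
Walk ring at distance 2 from (-5, -2, 7):
Start at center + D4*2 = (-7, -2, 9)
  hex 0: (-7, -2, 9)
  hex 1: (-6, -3, 9)
  hex 2: (-5, -4, 9)
  hex 3: (-4, -4, 8)
  hex 4: (-3, -4, 7)
  hex 5: (-3, -3, 6)
  hex 6: (-3, -2, 5)
  hex 7: (-4, -1, 5)
  hex 8: (-5, 0, 5)
  hex 9: (-6, 0, 6)
  hex 10: (-7, 0, 7)
  hex 11: (-7, -1, 8)
Sorted: 12 hexes.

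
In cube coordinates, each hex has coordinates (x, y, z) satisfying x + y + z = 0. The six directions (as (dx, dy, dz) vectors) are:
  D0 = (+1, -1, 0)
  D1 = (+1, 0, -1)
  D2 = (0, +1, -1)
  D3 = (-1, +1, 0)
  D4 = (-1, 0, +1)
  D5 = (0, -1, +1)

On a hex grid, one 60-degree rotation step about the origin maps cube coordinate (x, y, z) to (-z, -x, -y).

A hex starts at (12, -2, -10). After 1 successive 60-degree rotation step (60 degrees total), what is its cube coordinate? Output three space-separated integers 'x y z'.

Start: (12, -2, -10)
Step 1: (12, -2, -10) -> (-(-10), -(12), -(-2)) = (10, -12, 2)

Answer: 10 -12 2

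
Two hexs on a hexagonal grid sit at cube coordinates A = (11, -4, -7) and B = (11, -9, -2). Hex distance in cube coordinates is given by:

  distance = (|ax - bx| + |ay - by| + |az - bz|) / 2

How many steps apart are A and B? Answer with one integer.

|ax - bx| = |11 - 11| = 0
|ay - by| = |-4 - (-9)| = 5
|az - bz| = |-7 - (-2)| = 5
distance = (0 + 5 + 5) / 2 = 10 / 2 = 5

Answer: 5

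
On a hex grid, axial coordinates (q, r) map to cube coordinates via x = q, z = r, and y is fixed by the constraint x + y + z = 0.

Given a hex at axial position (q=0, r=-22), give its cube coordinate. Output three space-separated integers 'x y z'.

Answer: 0 22 -22

Derivation:
x = q = 0
z = r = -22
y = -x - z = -(0) - (-22) = 22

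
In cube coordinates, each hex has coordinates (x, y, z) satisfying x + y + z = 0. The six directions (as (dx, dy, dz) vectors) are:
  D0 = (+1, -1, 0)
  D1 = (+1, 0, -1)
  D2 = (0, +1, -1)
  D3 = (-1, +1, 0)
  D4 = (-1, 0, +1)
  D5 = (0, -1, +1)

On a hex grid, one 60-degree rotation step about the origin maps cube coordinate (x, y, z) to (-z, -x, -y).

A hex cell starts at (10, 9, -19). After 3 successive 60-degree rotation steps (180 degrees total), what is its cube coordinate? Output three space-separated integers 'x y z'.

Answer: -10 -9 19

Derivation:
Start: (10, 9, -19)
Step 1: (10, 9, -19) -> (-(-19), -(10), -(9)) = (19, -10, -9)
Step 2: (19, -10, -9) -> (-(-9), -(19), -(-10)) = (9, -19, 10)
Step 3: (9, -19, 10) -> (-(10), -(9), -(-19)) = (-10, -9, 19)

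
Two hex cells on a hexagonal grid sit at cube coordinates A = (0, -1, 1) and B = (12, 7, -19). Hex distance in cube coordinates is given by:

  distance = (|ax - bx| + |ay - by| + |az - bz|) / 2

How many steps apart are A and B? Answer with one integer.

|ax - bx| = |0 - 12| = 12
|ay - by| = |-1 - 7| = 8
|az - bz| = |1 - (-19)| = 20
distance = (12 + 8 + 20) / 2 = 40 / 2 = 20

Answer: 20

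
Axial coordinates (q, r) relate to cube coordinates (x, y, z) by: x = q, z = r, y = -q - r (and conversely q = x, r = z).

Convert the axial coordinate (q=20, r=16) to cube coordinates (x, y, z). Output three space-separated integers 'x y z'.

x = q = 20
z = r = 16
y = -x - z = -(20) - (16) = -36

Answer: 20 -36 16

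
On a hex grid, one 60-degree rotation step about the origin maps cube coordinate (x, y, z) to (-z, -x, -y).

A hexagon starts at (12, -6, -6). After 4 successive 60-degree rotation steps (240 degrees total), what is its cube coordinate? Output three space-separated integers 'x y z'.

Answer: -6 12 -6

Derivation:
Start: (12, -6, -6)
Step 1: (12, -6, -6) -> (-(-6), -(12), -(-6)) = (6, -12, 6)
Step 2: (6, -12, 6) -> (-(6), -(6), -(-12)) = (-6, -6, 12)
Step 3: (-6, -6, 12) -> (-(12), -(-6), -(-6)) = (-12, 6, 6)
Step 4: (-12, 6, 6) -> (-(6), -(-12), -(6)) = (-6, 12, -6)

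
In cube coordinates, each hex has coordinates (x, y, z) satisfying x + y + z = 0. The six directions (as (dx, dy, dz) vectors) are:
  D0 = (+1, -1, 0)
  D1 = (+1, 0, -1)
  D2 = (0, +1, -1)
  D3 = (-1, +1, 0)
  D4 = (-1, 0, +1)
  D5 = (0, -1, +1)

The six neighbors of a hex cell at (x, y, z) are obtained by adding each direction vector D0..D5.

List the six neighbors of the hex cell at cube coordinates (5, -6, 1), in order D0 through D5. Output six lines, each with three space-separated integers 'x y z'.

Center: (5, -6, 1). Add each direction:
  D0: (5, -6, 1) + (1, -1, 0) = (6, -7, 1)
  D1: (5, -6, 1) + (1, 0, -1) = (6, -6, 0)
  D2: (5, -6, 1) + (0, 1, -1) = (5, -5, 0)
  D3: (5, -6, 1) + (-1, 1, 0) = (4, -5, 1)
  D4: (5, -6, 1) + (-1, 0, 1) = (4, -6, 2)
  D5: (5, -6, 1) + (0, -1, 1) = (5, -7, 2)

Answer: 6 -7 1
6 -6 0
5 -5 0
4 -5 1
4 -6 2
5 -7 2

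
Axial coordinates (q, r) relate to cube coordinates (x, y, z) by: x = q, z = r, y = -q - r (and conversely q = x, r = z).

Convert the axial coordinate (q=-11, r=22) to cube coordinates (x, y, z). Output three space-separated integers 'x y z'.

Answer: -11 -11 22

Derivation:
x = q = -11
z = r = 22
y = -x - z = -(-11) - (22) = -11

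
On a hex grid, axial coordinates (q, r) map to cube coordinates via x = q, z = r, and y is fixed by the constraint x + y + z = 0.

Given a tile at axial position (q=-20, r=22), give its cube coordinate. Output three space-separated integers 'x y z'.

Answer: -20 -2 22

Derivation:
x = q = -20
z = r = 22
y = -x - z = -(-20) - (22) = -2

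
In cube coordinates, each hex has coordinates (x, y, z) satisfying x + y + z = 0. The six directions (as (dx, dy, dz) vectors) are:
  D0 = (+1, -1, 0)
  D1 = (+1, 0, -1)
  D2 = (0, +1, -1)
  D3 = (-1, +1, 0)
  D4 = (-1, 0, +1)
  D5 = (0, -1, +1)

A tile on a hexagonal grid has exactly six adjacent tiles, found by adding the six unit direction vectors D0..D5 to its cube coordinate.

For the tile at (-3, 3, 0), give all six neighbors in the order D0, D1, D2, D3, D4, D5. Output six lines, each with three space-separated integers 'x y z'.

Answer: -2 2 0
-2 3 -1
-3 4 -1
-4 4 0
-4 3 1
-3 2 1

Derivation:
Center: (-3, 3, 0). Add each direction:
  D0: (-3, 3, 0) + (1, -1, 0) = (-2, 2, 0)
  D1: (-3, 3, 0) + (1, 0, -1) = (-2, 3, -1)
  D2: (-3, 3, 0) + (0, 1, -1) = (-3, 4, -1)
  D3: (-3, 3, 0) + (-1, 1, 0) = (-4, 4, 0)
  D4: (-3, 3, 0) + (-1, 0, 1) = (-4, 3, 1)
  D5: (-3, 3, 0) + (0, -1, 1) = (-3, 2, 1)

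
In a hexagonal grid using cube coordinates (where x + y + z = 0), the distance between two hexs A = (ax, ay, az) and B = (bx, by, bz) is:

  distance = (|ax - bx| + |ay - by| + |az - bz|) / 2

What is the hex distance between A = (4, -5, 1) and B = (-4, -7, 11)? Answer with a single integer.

Answer: 10

Derivation:
|ax - bx| = |4 - (-4)| = 8
|ay - by| = |-5 - (-7)| = 2
|az - bz| = |1 - 11| = 10
distance = (8 + 2 + 10) / 2 = 20 / 2 = 10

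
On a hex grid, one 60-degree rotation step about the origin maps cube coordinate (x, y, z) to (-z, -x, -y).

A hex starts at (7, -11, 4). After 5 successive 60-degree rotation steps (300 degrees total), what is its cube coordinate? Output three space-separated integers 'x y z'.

Answer: 11 -4 -7

Derivation:
Start: (7, -11, 4)
Step 1: (7, -11, 4) -> (-(4), -(7), -(-11)) = (-4, -7, 11)
Step 2: (-4, -7, 11) -> (-(11), -(-4), -(-7)) = (-11, 4, 7)
Step 3: (-11, 4, 7) -> (-(7), -(-11), -(4)) = (-7, 11, -4)
Step 4: (-7, 11, -4) -> (-(-4), -(-7), -(11)) = (4, 7, -11)
Step 5: (4, 7, -11) -> (-(-11), -(4), -(7)) = (11, -4, -7)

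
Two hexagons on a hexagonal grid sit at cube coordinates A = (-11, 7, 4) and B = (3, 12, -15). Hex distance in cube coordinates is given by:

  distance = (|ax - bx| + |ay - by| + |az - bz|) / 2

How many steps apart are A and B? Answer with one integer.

|ax - bx| = |-11 - 3| = 14
|ay - by| = |7 - 12| = 5
|az - bz| = |4 - (-15)| = 19
distance = (14 + 5 + 19) / 2 = 38 / 2 = 19

Answer: 19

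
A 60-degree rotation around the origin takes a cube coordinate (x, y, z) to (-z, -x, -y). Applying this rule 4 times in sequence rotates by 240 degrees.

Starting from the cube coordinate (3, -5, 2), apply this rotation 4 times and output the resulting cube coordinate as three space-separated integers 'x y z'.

Start: (3, -5, 2)
Step 1: (3, -5, 2) -> (-(2), -(3), -(-5)) = (-2, -3, 5)
Step 2: (-2, -3, 5) -> (-(5), -(-2), -(-3)) = (-5, 2, 3)
Step 3: (-5, 2, 3) -> (-(3), -(-5), -(2)) = (-3, 5, -2)
Step 4: (-3, 5, -2) -> (-(-2), -(-3), -(5)) = (2, 3, -5)

Answer: 2 3 -5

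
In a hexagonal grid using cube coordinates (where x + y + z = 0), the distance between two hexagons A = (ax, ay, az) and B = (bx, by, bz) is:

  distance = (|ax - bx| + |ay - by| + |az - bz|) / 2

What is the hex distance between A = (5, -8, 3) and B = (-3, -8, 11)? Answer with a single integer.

Answer: 8

Derivation:
|ax - bx| = |5 - (-3)| = 8
|ay - by| = |-8 - (-8)| = 0
|az - bz| = |3 - 11| = 8
distance = (8 + 0 + 8) / 2 = 16 / 2 = 8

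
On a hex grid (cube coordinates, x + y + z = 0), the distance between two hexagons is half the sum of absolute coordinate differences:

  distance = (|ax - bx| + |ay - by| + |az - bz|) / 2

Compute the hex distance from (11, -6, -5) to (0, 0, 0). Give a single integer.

|ax - bx| = |11 - 0| = 11
|ay - by| = |-6 - 0| = 6
|az - bz| = |-5 - 0| = 5
distance = (11 + 6 + 5) / 2 = 22 / 2 = 11

Answer: 11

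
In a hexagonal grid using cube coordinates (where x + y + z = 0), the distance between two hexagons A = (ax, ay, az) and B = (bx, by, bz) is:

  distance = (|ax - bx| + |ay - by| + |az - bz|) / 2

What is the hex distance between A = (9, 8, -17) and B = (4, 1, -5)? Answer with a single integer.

|ax - bx| = |9 - 4| = 5
|ay - by| = |8 - 1| = 7
|az - bz| = |-17 - (-5)| = 12
distance = (5 + 7 + 12) / 2 = 24 / 2 = 12

Answer: 12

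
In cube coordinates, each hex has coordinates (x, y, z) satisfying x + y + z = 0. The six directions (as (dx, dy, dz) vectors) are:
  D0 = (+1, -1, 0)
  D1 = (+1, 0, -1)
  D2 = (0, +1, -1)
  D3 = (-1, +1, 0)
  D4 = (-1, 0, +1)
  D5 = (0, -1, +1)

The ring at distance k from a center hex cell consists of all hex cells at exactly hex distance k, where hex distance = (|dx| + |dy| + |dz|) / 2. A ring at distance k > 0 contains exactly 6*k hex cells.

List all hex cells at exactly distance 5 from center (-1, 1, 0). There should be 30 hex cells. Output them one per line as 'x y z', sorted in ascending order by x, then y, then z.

Walk ring at distance 5 from (-1, 1, 0):
Start at center + D4*5 = (-6, 1, 5)
  hex 0: (-6, 1, 5)
  hex 1: (-5, 0, 5)
  hex 2: (-4, -1, 5)
  hex 3: (-3, -2, 5)
  hex 4: (-2, -3, 5)
  hex 5: (-1, -4, 5)
  hex 6: (0, -4, 4)
  hex 7: (1, -4, 3)
  hex 8: (2, -4, 2)
  hex 9: (3, -4, 1)
  hex 10: (4, -4, 0)
  hex 11: (4, -3, -1)
  hex 12: (4, -2, -2)
  hex 13: (4, -1, -3)
  hex 14: (4, 0, -4)
  hex 15: (4, 1, -5)
  hex 16: (3, 2, -5)
  hex 17: (2, 3, -5)
  hex 18: (1, 4, -5)
  hex 19: (0, 5, -5)
  hex 20: (-1, 6, -5)
  hex 21: (-2, 6, -4)
  hex 22: (-3, 6, -3)
  hex 23: (-4, 6, -2)
  hex 24: (-5, 6, -1)
  hex 25: (-6, 6, 0)
  hex 26: (-6, 5, 1)
  hex 27: (-6, 4, 2)
  hex 28: (-6, 3, 3)
  hex 29: (-6, 2, 4)
Sorted: 30 hexes.

Answer: -6 1 5
-6 2 4
-6 3 3
-6 4 2
-6 5 1
-6 6 0
-5 0 5
-5 6 -1
-4 -1 5
-4 6 -2
-3 -2 5
-3 6 -3
-2 -3 5
-2 6 -4
-1 -4 5
-1 6 -5
0 -4 4
0 5 -5
1 -4 3
1 4 -5
2 -4 2
2 3 -5
3 -4 1
3 2 -5
4 -4 0
4 -3 -1
4 -2 -2
4 -1 -3
4 0 -4
4 1 -5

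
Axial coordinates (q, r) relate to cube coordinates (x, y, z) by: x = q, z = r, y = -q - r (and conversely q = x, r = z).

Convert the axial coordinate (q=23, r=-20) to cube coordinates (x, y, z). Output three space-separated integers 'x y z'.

x = q = 23
z = r = -20
y = -x - z = -(23) - (-20) = -3

Answer: 23 -3 -20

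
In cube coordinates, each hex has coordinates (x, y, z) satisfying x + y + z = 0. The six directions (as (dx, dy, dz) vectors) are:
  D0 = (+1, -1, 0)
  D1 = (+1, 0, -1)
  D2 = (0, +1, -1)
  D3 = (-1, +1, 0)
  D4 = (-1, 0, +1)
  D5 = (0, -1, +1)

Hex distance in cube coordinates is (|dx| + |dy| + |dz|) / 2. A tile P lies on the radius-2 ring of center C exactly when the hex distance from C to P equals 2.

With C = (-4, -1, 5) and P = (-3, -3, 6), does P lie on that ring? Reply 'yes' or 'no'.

|px - cx| = |-3 - (-4)| = 1
|py - cy| = |-3 - (-1)| = 2
|pz - cz| = |6 - 5| = 1
distance = (1+2+1)/2 = 4/2 = 2
radius = 2; distance == radius -> yes

Answer: yes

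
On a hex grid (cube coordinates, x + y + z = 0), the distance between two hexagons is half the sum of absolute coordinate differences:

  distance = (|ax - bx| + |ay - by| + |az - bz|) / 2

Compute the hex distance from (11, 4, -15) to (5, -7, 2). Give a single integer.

Answer: 17

Derivation:
|ax - bx| = |11 - 5| = 6
|ay - by| = |4 - (-7)| = 11
|az - bz| = |-15 - 2| = 17
distance = (6 + 11 + 17) / 2 = 34 / 2 = 17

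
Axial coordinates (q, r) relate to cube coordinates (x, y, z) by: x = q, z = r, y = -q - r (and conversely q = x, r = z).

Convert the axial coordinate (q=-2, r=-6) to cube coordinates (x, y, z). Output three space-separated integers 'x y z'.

x = q = -2
z = r = -6
y = -x - z = -(-2) - (-6) = 8

Answer: -2 8 -6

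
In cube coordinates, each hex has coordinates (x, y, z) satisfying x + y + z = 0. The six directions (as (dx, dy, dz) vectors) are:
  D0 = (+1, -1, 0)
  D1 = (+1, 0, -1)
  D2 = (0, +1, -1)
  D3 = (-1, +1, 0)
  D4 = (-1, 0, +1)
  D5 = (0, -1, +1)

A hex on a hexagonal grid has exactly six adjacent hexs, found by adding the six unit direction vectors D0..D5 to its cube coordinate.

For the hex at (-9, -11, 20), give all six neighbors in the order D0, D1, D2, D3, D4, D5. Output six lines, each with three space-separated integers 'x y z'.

Answer: -8 -12 20
-8 -11 19
-9 -10 19
-10 -10 20
-10 -11 21
-9 -12 21

Derivation:
Center: (-9, -11, 20). Add each direction:
  D0: (-9, -11, 20) + (1, -1, 0) = (-8, -12, 20)
  D1: (-9, -11, 20) + (1, 0, -1) = (-8, -11, 19)
  D2: (-9, -11, 20) + (0, 1, -1) = (-9, -10, 19)
  D3: (-9, -11, 20) + (-1, 1, 0) = (-10, -10, 20)
  D4: (-9, -11, 20) + (-1, 0, 1) = (-10, -11, 21)
  D5: (-9, -11, 20) + (0, -1, 1) = (-9, -12, 21)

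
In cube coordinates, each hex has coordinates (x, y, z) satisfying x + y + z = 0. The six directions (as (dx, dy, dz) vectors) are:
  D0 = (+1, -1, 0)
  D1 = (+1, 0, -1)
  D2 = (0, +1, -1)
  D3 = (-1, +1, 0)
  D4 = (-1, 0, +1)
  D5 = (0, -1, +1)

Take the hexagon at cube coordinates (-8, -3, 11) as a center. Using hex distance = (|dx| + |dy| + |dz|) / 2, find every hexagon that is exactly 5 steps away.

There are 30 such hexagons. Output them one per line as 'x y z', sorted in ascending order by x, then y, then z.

Answer: -13 -3 16
-13 -2 15
-13 -1 14
-13 0 13
-13 1 12
-13 2 11
-12 -4 16
-12 2 10
-11 -5 16
-11 2 9
-10 -6 16
-10 2 8
-9 -7 16
-9 2 7
-8 -8 16
-8 2 6
-7 -8 15
-7 1 6
-6 -8 14
-6 0 6
-5 -8 13
-5 -1 6
-4 -8 12
-4 -2 6
-3 -8 11
-3 -7 10
-3 -6 9
-3 -5 8
-3 -4 7
-3 -3 6

Derivation:
Walk ring at distance 5 from (-8, -3, 11):
Start at center + D4*5 = (-13, -3, 16)
  hex 0: (-13, -3, 16)
  hex 1: (-12, -4, 16)
  hex 2: (-11, -5, 16)
  hex 3: (-10, -6, 16)
  hex 4: (-9, -7, 16)
  hex 5: (-8, -8, 16)
  hex 6: (-7, -8, 15)
  hex 7: (-6, -8, 14)
  hex 8: (-5, -8, 13)
  hex 9: (-4, -8, 12)
  hex 10: (-3, -8, 11)
  hex 11: (-3, -7, 10)
  hex 12: (-3, -6, 9)
  hex 13: (-3, -5, 8)
  hex 14: (-3, -4, 7)
  hex 15: (-3, -3, 6)
  hex 16: (-4, -2, 6)
  hex 17: (-5, -1, 6)
  hex 18: (-6, 0, 6)
  hex 19: (-7, 1, 6)
  hex 20: (-8, 2, 6)
  hex 21: (-9, 2, 7)
  hex 22: (-10, 2, 8)
  hex 23: (-11, 2, 9)
  hex 24: (-12, 2, 10)
  hex 25: (-13, 2, 11)
  hex 26: (-13, 1, 12)
  hex 27: (-13, 0, 13)
  hex 28: (-13, -1, 14)
  hex 29: (-13, -2, 15)
Sorted: 30 hexes.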